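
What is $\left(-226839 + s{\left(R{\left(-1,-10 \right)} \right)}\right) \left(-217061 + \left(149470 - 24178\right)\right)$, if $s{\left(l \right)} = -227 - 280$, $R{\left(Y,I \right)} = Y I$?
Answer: $20863315074$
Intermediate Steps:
$R{\left(Y,I \right)} = I Y$
$s{\left(l \right)} = -507$
$\left(-226839 + s{\left(R{\left(-1,-10 \right)} \right)}\right) \left(-217061 + \left(149470 - 24178\right)\right) = \left(-226839 - 507\right) \left(-217061 + \left(149470 - 24178\right)\right) = - 227346 \left(-217061 + \left(149470 - 24178\right)\right) = - 227346 \left(-217061 + 125292\right) = \left(-227346\right) \left(-91769\right) = 20863315074$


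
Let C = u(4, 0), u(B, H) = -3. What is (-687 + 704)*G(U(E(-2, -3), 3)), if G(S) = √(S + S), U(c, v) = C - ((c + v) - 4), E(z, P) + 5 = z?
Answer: 17*√10 ≈ 53.759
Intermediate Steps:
E(z, P) = -5 + z
C = -3
U(c, v) = 1 - c - v (U(c, v) = -3 - ((c + v) - 4) = -3 - (-4 + c + v) = -3 + (4 - c - v) = 1 - c - v)
G(S) = √2*√S (G(S) = √(2*S) = √2*√S)
(-687 + 704)*G(U(E(-2, -3), 3)) = (-687 + 704)*(√2*√(1 - (-5 - 2) - 1*3)) = 17*(√2*√(1 - 1*(-7) - 3)) = 17*(√2*√(1 + 7 - 3)) = 17*(√2*√5) = 17*√10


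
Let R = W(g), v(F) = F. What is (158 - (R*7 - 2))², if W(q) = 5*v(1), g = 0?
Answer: 15625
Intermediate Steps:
W(q) = 5 (W(q) = 5*1 = 5)
R = 5
(158 - (R*7 - 2))² = (158 - (5*7 - 2))² = (158 - (35 - 2))² = (158 - 1*33)² = (158 - 33)² = 125² = 15625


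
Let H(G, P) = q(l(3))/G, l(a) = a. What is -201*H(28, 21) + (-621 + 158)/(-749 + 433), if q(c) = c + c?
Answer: -92033/2212 ≈ -41.606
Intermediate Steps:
q(c) = 2*c
H(G, P) = 6/G (H(G, P) = (2*3)/G = 6/G)
-201*H(28, 21) + (-621 + 158)/(-749 + 433) = -1206/28 + (-621 + 158)/(-749 + 433) = -1206/28 - 463/(-316) = -201*3/14 - 463*(-1/316) = -603/14 + 463/316 = -92033/2212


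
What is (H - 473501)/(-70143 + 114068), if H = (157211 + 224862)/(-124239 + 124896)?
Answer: -310708084/28858725 ≈ -10.767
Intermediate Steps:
H = 382073/657 ≈ 581.54
(H - 473501)/(-70143 + 114068) = (382073/657 - 473501)/(-70143 + 114068) = -310708084/657/43925 = -310708084/657*1/43925 = -310708084/28858725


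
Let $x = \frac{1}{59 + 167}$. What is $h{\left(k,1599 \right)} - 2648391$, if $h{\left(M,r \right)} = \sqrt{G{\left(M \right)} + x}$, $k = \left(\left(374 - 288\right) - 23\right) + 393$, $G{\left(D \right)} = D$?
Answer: $-2648391 + \frac{\sqrt{23290882}}{226} \approx -2.6484 \cdot 10^{6}$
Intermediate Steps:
$x = \frac{1}{226} \approx 0.0044248$
$k = 456$ ($k = \left(\left(374 - 288\right) - 23\right) + 393 = \left(86 - 23\right) + 393 = 63 + 393 = 456$)
$h{\left(M,r \right)} = \sqrt{\frac{1}{226} + M}$ ($h{\left(M,r \right)} = \sqrt{M + \frac{1}{226}} = \sqrt{\frac{1}{226} + M}$)
$h{\left(k,1599 \right)} - 2648391 = \frac{\sqrt{226 + 51076 \cdot 456}}{226} - 2648391 = \frac{\sqrt{226 + 23290656}}{226} - 2648391 = \frac{\sqrt{23290882}}{226} - 2648391 = -2648391 + \frac{\sqrt{23290882}}{226}$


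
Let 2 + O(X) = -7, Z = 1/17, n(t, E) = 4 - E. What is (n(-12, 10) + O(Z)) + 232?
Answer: 217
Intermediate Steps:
Z = 1/17 ≈ 0.058824
O(X) = -9 (O(X) = -2 - 7 = -9)
(n(-12, 10) + O(Z)) + 232 = ((4 - 1*10) - 9) + 232 = ((4 - 10) - 9) + 232 = (-6 - 9) + 232 = -15 + 232 = 217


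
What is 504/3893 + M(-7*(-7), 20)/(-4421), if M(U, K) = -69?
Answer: 2496801/17210953 ≈ 0.14507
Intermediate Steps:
504/3893 + M(-7*(-7), 20)/(-4421) = 504/3893 - 69/(-4421) = 504*(1/3893) - 69*(-1/4421) = 504/3893 + 69/4421 = 2496801/17210953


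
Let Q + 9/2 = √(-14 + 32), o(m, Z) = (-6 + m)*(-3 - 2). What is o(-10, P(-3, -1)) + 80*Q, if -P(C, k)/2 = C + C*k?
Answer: -280 + 240*√2 ≈ 59.411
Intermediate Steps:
P(C, k) = -2*C - 2*C*k (P(C, k) = -2*(C + C*k) = -2*C - 2*C*k)
o(m, Z) = 30 - 5*m (o(m, Z) = (-6 + m)*(-5) = 30 - 5*m)
Q = -9/2 + 3*√2 (Q = -9/2 + √(-14 + 32) = -9/2 + √18 = -9/2 + 3*√2 ≈ -0.25736)
o(-10, P(-3, -1)) + 80*Q = (30 - 5*(-10)) + 80*(-9/2 + 3*√2) = (30 + 50) + (-360 + 240*√2) = 80 + (-360 + 240*√2) = -280 + 240*√2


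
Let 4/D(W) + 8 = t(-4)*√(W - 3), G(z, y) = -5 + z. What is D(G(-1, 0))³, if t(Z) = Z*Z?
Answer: 107/405224 + 99*I/202612 ≈ 0.00026405 + 0.00048862*I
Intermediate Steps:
t(Z) = Z²
D(W) = 4/(-8 + 16*√(-3 + W)) (D(W) = 4/(-8 + (-4)²*√(W - 3)) = 4/(-8 + 16*√(-3 + W)))
D(G(-1, 0))³ = (1/(2*(-1 + 2*√(-3 + (-5 - 1)))))³ = (1/(2*(-1 + 2*√(-3 - 6))))³ = (1/(2*(-1 + 2*√(-9))))³ = (1/(2*(-1 + 2*(3*I))))³ = (1/(2*(-1 + 6*I)))³ = (((-1 - 6*I)/37)/2)³ = ((-1 - 6*I)/74)³ = (-1 - 6*I)³/405224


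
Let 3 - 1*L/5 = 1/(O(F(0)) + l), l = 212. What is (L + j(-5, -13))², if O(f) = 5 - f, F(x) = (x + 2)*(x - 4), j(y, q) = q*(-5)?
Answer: 12952801/2025 ≈ 6396.4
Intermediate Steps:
j(y, q) = -5*q
F(x) = (-4 + x)*(2 + x) (F(x) = (2 + x)*(-4 + x) = (-4 + x)*(2 + x))
L = 674/45 (L = 15 - 5/((5 - (-8 + 0² - 2*0)) + 212) = 15 - 5/((5 - (-8 + 0 + 0)) + 212) = 15 - 5/((5 - 1*(-8)) + 212) = 15 - 5/((5 + 8) + 212) = 15 - 5/(13 + 212) = 15 - 5/225 = 15 - 5*1/225 = 15 - 1/45 = 674/45 ≈ 14.978)
(L + j(-5, -13))² = (674/45 - 5*(-13))² = (674/45 + 65)² = (3599/45)² = 12952801/2025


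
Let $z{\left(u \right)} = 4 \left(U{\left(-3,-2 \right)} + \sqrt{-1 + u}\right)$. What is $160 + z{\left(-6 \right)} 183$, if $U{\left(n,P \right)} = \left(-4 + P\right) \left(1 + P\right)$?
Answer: $4552 + 732 i \sqrt{7} \approx 4552.0 + 1936.7 i$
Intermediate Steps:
$U{\left(n,P \right)} = \left(1 + P\right) \left(-4 + P\right)$
$z{\left(u \right)} = 24 + 4 \sqrt{-1 + u}$ ($z{\left(u \right)} = 4 \left(\left(-4 + \left(-2\right)^{2} - -6\right) + \sqrt{-1 + u}\right) = 4 \left(\left(-4 + 4 + 6\right) + \sqrt{-1 + u}\right) = 4 \left(6 + \sqrt{-1 + u}\right) = 24 + 4 \sqrt{-1 + u}$)
$160 + z{\left(-6 \right)} 183 = 160 + \left(24 + 4 \sqrt{-1 - 6}\right) 183 = 160 + \left(24 + 4 \sqrt{-7}\right) 183 = 160 + \left(24 + 4 i \sqrt{7}\right) 183 = 160 + \left(4392 + 732 i \sqrt{7}\right) = 4552 + 732 i \sqrt{7}$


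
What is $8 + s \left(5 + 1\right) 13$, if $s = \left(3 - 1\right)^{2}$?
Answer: $320$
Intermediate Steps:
$s = 4$ ($s = 2^{2} = 4$)
$8 + s \left(5 + 1\right) 13 = 8 + 4 \left(5 + 1\right) 13 = 8 + 4 \cdot 6 \cdot 13 = 8 + 24 \cdot 13 = 8 + 312 = 320$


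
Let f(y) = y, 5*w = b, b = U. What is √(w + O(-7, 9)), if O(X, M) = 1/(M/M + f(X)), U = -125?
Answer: I*√906/6 ≈ 5.0166*I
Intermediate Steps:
b = -125
w = -25 (w = (⅕)*(-125) = -25)
O(X, M) = 1/(1 + X) (O(X, M) = 1/(M/M + X) = 1/(1 + X))
√(w + O(-7, 9)) = √(-25 + 1/(1 - 7)) = √(-25 + 1/(-6)) = √(-25 - ⅙) = √(-151/6) = I*√906/6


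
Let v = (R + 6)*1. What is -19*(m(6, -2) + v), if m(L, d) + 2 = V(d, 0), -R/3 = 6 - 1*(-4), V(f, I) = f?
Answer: 532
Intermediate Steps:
R = -30 (R = -3*(6 - 1*(-4)) = -3*(6 + 4) = -3*10 = -30)
m(L, d) = -2 + d
v = -24 (v = (-30 + 6)*1 = -24*1 = -24)
-19*(m(6, -2) + v) = -19*((-2 - 2) - 24) = -19*(-4 - 24) = -19*(-28) = 532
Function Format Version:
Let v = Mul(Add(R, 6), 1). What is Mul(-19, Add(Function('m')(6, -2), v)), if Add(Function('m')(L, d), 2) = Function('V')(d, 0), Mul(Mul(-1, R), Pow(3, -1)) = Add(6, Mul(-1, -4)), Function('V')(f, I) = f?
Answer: 532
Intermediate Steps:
R = -30 (R = Mul(-3, Add(6, Mul(-1, -4))) = Mul(-3, Add(6, 4)) = Mul(-3, 10) = -30)
Function('m')(L, d) = Add(-2, d)
v = -24 (v = Mul(Add(-30, 6), 1) = Mul(-24, 1) = -24)
Mul(-19, Add(Function('m')(6, -2), v)) = Mul(-19, Add(Add(-2, -2), -24)) = Mul(-19, Add(-4, -24)) = Mul(-19, -28) = 532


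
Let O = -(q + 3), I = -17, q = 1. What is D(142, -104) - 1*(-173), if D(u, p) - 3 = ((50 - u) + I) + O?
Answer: 63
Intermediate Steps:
O = -4 (O = -(1 + 3) = -1*4 = -4)
D(u, p) = 32 - u (D(u, p) = 3 + (((50 - u) - 17) - 4) = 3 + ((33 - u) - 4) = 3 + (29 - u) = 32 - u)
D(142, -104) - 1*(-173) = (32 - 1*142) - 1*(-173) = (32 - 142) + 173 = -110 + 173 = 63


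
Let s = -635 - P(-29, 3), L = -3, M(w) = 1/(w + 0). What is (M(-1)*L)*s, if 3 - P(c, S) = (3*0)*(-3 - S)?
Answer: -1914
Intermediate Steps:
M(w) = 1/w
P(c, S) = 3 (P(c, S) = 3 - 3*0*(-3 - S) = 3 - 0*(-3 - S) = 3 - 1*0 = 3 + 0 = 3)
s = -638 (s = -635 - 1*3 = -635 - 3 = -638)
(M(-1)*L)*s = (-3/(-1))*(-638) = -1*(-3)*(-638) = 3*(-638) = -1914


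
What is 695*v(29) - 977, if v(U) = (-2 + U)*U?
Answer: 543208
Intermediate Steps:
v(U) = U*(-2 + U)
695*v(29) - 977 = 695*(29*(-2 + 29)) - 977 = 695*(29*27) - 977 = 695*783 - 977 = 544185 - 977 = 543208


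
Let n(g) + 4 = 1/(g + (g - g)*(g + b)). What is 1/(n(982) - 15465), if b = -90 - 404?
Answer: -982/15190557 ≈ -6.4645e-5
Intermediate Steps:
b = -494
n(g) = -4 + 1/g (n(g) = -4 + 1/(g + (g - g)*(g - 494)) = -4 + 1/(g + 0*(-494 + g)) = -4 + 1/(g + 0) = -4 + 1/g)
1/(n(982) - 15465) = 1/((-4 + 1/982) - 15465) = 1/(-3927/982 - 15465) = 1/(-15190557/982) = -982/15190557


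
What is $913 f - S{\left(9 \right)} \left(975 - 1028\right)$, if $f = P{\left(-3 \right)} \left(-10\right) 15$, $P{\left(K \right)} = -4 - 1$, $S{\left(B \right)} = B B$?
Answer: $689043$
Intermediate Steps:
$S{\left(B \right)} = B^{2}$
$P{\left(K \right)} = -5$ ($P{\left(K \right)} = -4 - 1 = -5$)
$f = 750$ ($f = \left(-5\right) \left(-10\right) 15 = 50 \cdot 15 = 750$)
$913 f - S{\left(9 \right)} \left(975 - 1028\right) = 913 \cdot 750 - 9^{2} \left(975 - 1028\right) = 684750 - 81 \left(-53\right) = 684750 - -4293 = 684750 + 4293 = 689043$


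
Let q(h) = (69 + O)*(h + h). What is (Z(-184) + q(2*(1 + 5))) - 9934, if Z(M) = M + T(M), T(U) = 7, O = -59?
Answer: -9871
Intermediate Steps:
q(h) = 20*h (q(h) = (69 - 59)*(h + h) = 10*(2*h) = 20*h)
Z(M) = 7 + M (Z(M) = M + 7 = 7 + M)
(Z(-184) + q(2*(1 + 5))) - 9934 = ((7 - 184) + 20*(2*(1 + 5))) - 9934 = (-177 + 20*(2*6)) - 9934 = (-177 + 20*12) - 9934 = (-177 + 240) - 9934 = 63 - 9934 = -9871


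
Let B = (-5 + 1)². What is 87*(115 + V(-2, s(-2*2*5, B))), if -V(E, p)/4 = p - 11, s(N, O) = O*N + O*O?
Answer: 36105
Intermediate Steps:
B = 16 (B = (-4)² = 16)
s(N, O) = O² + N*O (s(N, O) = N*O + O² = O² + N*O)
V(E, p) = 44 - 4*p (V(E, p) = -4*(p - 11) = -4*(-11 + p) = 44 - 4*p)
87*(115 + V(-2, s(-2*2*5, B))) = 87*(115 + (44 - 64*(-2*2*5 + 16))) = 87*(115 + (44 - 64*(-4*5 + 16))) = 87*(115 + (44 - 64*(-20 + 16))) = 87*(115 + (44 - 64*(-4))) = 87*(115 + (44 - 4*(-64))) = 87*(115 + (44 + 256)) = 87*(115 + 300) = 87*415 = 36105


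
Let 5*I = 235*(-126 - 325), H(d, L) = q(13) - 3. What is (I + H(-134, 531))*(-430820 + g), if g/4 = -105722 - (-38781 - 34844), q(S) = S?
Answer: 11847939896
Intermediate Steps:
H(d, L) = 10 (H(d, L) = 13 - 3 = 10)
g = -128388 (g = 4*(-105722 - (-38781 - 34844)) = 4*(-105722 - 1*(-73625)) = 4*(-105722 + 73625) = 4*(-32097) = -128388)
I = -21197 (I = (235*(-126 - 325))/5 = (235*(-451))/5 = (⅕)*(-105985) = -21197)
(I + H(-134, 531))*(-430820 + g) = (-21197 + 10)*(-430820 - 128388) = -21187*(-559208) = 11847939896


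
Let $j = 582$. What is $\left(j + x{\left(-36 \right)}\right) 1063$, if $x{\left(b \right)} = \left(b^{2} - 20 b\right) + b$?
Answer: $2723406$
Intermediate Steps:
$x{\left(b \right)} = b^{2} - 19 b$
$\left(j + x{\left(-36 \right)}\right) 1063 = \left(582 - 36 \left(-19 - 36\right)\right) 1063 = \left(582 - -1980\right) 1063 = \left(582 + 1980\right) 1063 = 2562 \cdot 1063 = 2723406$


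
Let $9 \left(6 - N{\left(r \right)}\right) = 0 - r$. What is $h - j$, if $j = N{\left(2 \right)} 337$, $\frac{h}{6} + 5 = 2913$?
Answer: $\frac{138160}{9} \approx 15351.0$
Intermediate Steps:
$h = 17448$ ($h = -30 + 6 \cdot 2913 = -30 + 17478 = 17448$)
$N{\left(r \right)} = 6 + \frac{r}{9}$ ($N{\left(r \right)} = 6 - \frac{0 - r}{9} = 6 - \frac{\left(-1\right) r}{9} = 6 + \frac{r}{9}$)
$j = \frac{18872}{9}$ ($j = \left(6 + \frac{1}{9} \cdot 2\right) 337 = \left(6 + \frac{2}{9}\right) 337 = \frac{56}{9} \cdot 337 = \frac{18872}{9} \approx 2096.9$)
$h - j = 17448 - \frac{18872}{9} = \frac{138160}{9}$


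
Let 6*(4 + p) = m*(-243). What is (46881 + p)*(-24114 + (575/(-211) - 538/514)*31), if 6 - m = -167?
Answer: -52388658109056/54227 ≈ -9.6610e+8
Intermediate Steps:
m = 173 (m = 6 - 1*(-167) = 6 + 167 = 173)
p = -14021/2 (p = -4 + (173*(-243))/6 = -4 + (⅙)*(-42039) = -4 - 14013/2 = -14021/2 ≈ -7010.5)
(46881 + p)*(-24114 + (575/(-211) - 538/514)*31) = (46881 - 14021/2)*(-24114 + (575/(-211) - 538/514)*31) = 79741*(-24114 + (575*(-1/211) - 538*1/514)*31)/2 = 79741*(-24114 + (-575/211 - 269/257)*31)/2 = 79741*(-24114 - 204534/54227*31)/2 = 79741*(-24114 - 6340554/54227)/2 = (79741/2)*(-1313970432/54227) = -52388658109056/54227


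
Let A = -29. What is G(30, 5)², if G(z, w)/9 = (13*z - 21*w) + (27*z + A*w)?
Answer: 73102500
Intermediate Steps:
G(z, w) = -450*w + 360*z (G(z, w) = 9*((13*z - 21*w) + (27*z - 29*w)) = 9*((-21*w + 13*z) + (-29*w + 27*z)) = 9*(-50*w + 40*z) = -450*w + 360*z)
G(30, 5)² = (-450*5 + 360*30)² = (-2250 + 10800)² = 8550² = 73102500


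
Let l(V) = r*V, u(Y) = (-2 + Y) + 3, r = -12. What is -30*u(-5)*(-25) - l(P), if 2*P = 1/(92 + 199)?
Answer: -290998/97 ≈ -3000.0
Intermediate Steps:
u(Y) = 1 + Y
P = 1/582 (P = 1/(2*(92 + 199)) = (½)/291 = (½)*(1/291) = 1/582 ≈ 0.0017182)
l(V) = -12*V
-30*u(-5)*(-25) - l(P) = -30*(1 - 5)*(-25) - (-12)/582 = -30*(-4)*(-25) - 1*(-2/97) = 120*(-25) + 2/97 = -3000 + 2/97 = -290998/97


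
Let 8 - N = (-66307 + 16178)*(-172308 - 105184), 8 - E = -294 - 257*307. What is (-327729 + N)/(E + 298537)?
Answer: -13910724189/377738 ≈ -36826.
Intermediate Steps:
E = 79201 (E = 8 - (-294 - 257*307) = 8 - (-294 - 78899) = 8 - 1*(-79193) = 8 + 79193 = 79201)
N = -13910396460 (N = 8 - (-66307 + 16178)*(-172308 - 105184) = 8 - (-50129)*(-277492) = 8 - 1*13910396468 = 8 - 13910396468 = -13910396460)
(-327729 + N)/(E + 298537) = (-327729 - 13910396460)/(79201 + 298537) = -13910724189/377738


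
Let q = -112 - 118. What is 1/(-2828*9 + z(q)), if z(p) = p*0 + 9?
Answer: -1/25443 ≈ -3.9304e-5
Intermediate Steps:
q = -230
z(p) = 9 (z(p) = 0 + 9 = 9)
1/(-2828*9 + z(q)) = 1/(-2828*9 + 9) = 1/(-25452 + 9) = 1/(-25443) = -1/25443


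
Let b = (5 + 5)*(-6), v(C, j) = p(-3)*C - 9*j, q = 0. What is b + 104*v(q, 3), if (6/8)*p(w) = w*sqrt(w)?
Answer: -2868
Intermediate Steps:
p(w) = 4*w**(3/2)/3 (p(w) = 4*(w*sqrt(w))/3 = 4*w**(3/2)/3)
v(C, j) = -9*j - 4*I*C*sqrt(3) (v(C, j) = (4*(-3)**(3/2)/3)*C - 9*j = (4*(-3*I*sqrt(3))/3)*C - 9*j = (-4*I*sqrt(3))*C - 9*j = -4*I*C*sqrt(3) - 9*j = -9*j - 4*I*C*sqrt(3))
b = -60 (b = 10*(-6) = -60)
b + 104*v(q, 3) = -60 + 104*(-9*3 - 4*I*0*sqrt(3)) = -60 + 104*(-27 + 0) = -60 + 104*(-27) = -60 - 2808 = -2868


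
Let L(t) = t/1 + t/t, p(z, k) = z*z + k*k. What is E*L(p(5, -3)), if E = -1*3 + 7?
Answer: 140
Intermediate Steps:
p(z, k) = k**2 + z**2 (p(z, k) = z**2 + k**2 = k**2 + z**2)
L(t) = 1 + t (L(t) = t*1 + 1 = t + 1 = 1 + t)
E = 4 (E = -3 + 7 = 4)
E*L(p(5, -3)) = 4*(1 + ((-3)**2 + 5**2)) = 4*(1 + (9 + 25)) = 4*(1 + 34) = 4*35 = 140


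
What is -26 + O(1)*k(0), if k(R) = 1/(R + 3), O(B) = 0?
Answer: -26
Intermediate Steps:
k(R) = 1/(3 + R)
-26 + O(1)*k(0) = -26 + 0/(3 + 0) = -26 + 0/3 = -26 + 0*(1/3) = -26 + 0 = -26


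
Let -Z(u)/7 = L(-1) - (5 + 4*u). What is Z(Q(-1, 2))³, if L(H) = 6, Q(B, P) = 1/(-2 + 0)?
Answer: -9261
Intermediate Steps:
Q(B, P) = -½ (Q(B, P) = 1/(-2) = -½)
Z(u) = -7 + 28*u (Z(u) = -7*(6 - (5 + 4*u)) = -7*(6 + (-5 - 4*u)) = -7*(1 - 4*u) = -7 + 28*u)
Z(Q(-1, 2))³ = (-7 + 28*(-½))³ = (-7 - 14)³ = (-21)³ = -9261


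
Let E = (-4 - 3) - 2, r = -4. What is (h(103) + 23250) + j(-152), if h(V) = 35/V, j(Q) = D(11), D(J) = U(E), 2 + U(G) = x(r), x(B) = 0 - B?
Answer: 2394991/103 ≈ 23252.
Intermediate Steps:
E = -9 (E = -7 - 2 = -9)
x(B) = -B
U(G) = 2 (U(G) = -2 - 1*(-4) = -2 + 4 = 2)
D(J) = 2
j(Q) = 2
(h(103) + 23250) + j(-152) = (35/103 + 23250) + 2 = 2394785/103 + 2 = 2394991/103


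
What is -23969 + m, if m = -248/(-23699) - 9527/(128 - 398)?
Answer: -153145312037/6398730 ≈ -23934.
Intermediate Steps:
m = 225847333/6398730 (m = -248*(-1/23699) - 9527/(-270) = 248/23699 - 9527*(-1/270) = 248/23699 + 9527/270 = 225847333/6398730 ≈ 35.296)
-23969 + m = -23969 + 225847333/6398730 = -153145312037/6398730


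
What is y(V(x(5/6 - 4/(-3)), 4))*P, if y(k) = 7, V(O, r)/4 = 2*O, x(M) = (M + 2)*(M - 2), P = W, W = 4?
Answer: 28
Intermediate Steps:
P = 4
x(M) = (-2 + M)*(2 + M) (x(M) = (2 + M)*(-2 + M) = (-2 + M)*(2 + M))
V(O, r) = 8*O (V(O, r) = 4*(2*O) = 8*O)
y(V(x(5/6 - 4/(-3)), 4))*P = 7*4 = 28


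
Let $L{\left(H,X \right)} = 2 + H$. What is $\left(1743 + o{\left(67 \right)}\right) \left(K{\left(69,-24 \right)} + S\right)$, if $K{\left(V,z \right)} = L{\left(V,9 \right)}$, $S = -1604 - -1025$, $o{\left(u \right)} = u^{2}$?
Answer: $-3165856$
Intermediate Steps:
$S = -579$ ($S = -1604 + 1025 = -579$)
$K{\left(V,z \right)} = 2 + V$
$\left(1743 + o{\left(67 \right)}\right) \left(K{\left(69,-24 \right)} + S\right) = \left(1743 + 67^{2}\right) \left(\left(2 + 69\right) - 579\right) = \left(1743 + 4489\right) \left(71 - 579\right) = 6232 \left(-508\right) = -3165856$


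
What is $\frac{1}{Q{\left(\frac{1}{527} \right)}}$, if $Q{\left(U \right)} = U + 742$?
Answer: $\frac{527}{391035} \approx 0.0013477$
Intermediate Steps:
$Q{\left(U \right)} = 742 + U$
$\frac{1}{Q{\left(\frac{1}{527} \right)}} = \frac{1}{742 + \frac{1}{527}} = \frac{1}{\frac{391035}{527}} = \frac{527}{391035}$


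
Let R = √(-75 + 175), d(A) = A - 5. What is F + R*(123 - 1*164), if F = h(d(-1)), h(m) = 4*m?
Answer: -434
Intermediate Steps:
d(A) = -5 + A
F = -24 (F = 4*(-5 - 1) = 4*(-6) = -24)
R = 10 (R = √100 = 10)
F + R*(123 - 1*164) = -24 + 10*(123 - 1*164) = -24 + 10*(123 - 164) = -24 + 10*(-41) = -24 - 410 = -434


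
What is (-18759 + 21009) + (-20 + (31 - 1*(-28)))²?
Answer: 3771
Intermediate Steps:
(-18759 + 21009) + (-20 + (31 - 1*(-28)))² = 2250 + (-20 + (31 + 28))² = 2250 + (-20 + 59)² = 2250 + 39² = 2250 + 1521 = 3771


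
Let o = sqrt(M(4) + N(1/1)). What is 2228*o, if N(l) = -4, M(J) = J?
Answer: 0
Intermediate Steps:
o = 0 (o = sqrt(4 - 4) = sqrt(0) = 0)
2228*o = 2228*0 = 0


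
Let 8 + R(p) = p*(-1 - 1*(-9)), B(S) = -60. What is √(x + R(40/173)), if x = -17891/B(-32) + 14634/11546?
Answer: √263299860176024865/29961870 ≈ 17.126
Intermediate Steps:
R(p) = -8 + 8*p (R(p) = -8 + p*(-1 - 1*(-9)) = -8 + p*(-1 + 9) = -8 + p*8 = -8 + 8*p)
x = 103723763/346380 (x = -17891/(-60) + 14634/11546 = -17891*(-1/60) + 14634*(1/11546) = 17891/60 + 7317/5773 = 103723763/346380 ≈ 299.45)
√(x + R(40/173)) = √(103723763/346380 + (-8 + 8*(40/173))) = √(103723763/346380 + (-8 + 320/173)) = √(103723763/346380 - 1064/173) = √(17575662679/59923740) = √263299860176024865/29961870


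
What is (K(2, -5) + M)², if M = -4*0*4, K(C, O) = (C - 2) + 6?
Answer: 36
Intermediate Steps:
K(C, O) = 4 + C (K(C, O) = (-2 + C) + 6 = 4 + C)
M = 0 (M = 0*4 = 0)
(K(2, -5) + M)² = ((4 + 2) + 0)² = (6 + 0)² = 6² = 36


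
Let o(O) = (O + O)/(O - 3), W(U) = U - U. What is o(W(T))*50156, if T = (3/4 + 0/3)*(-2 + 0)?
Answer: 0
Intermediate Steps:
T = -3/2 (T = (3*(1/4) + 0*(1/3))*(-2) = (3/4 + 0)*(-2) = (3/4)*(-2) = -3/2 ≈ -1.5000)
W(U) = 0
o(O) = 2*O/(-3 + O) (o(O) = (2*O)/(-3 + O) = 2*O/(-3 + O))
o(W(T))*50156 = (2*0/(-3 + 0))*50156 = (2*0/(-3))*50156 = (2*0*(-1/3))*50156 = 0*50156 = 0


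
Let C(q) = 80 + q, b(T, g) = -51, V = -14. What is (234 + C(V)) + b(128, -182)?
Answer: 249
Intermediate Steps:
(234 + C(V)) + b(128, -182) = (234 + (80 - 14)) - 51 = (234 + 66) - 51 = 300 - 51 = 249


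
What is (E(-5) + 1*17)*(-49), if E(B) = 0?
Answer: -833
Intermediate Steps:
(E(-5) + 1*17)*(-49) = (0 + 1*17)*(-49) = (0 + 17)*(-49) = 17*(-49) = -833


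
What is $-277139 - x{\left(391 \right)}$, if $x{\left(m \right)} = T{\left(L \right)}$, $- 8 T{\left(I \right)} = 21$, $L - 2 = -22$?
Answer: $- \frac{2217091}{8} \approx -2.7714 \cdot 10^{5}$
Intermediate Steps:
$L = -20$ ($L = 2 - 22 = -20$)
$T{\left(I \right)} = - \frac{21}{8}$ ($T{\left(I \right)} = \left(- \frac{1}{8}\right) 21 = - \frac{21}{8}$)
$x{\left(m \right)} = - \frac{21}{8}$
$-277139 - x{\left(391 \right)} = -277139 - - \frac{21}{8} = -277139 + \frac{21}{8} = - \frac{2217091}{8}$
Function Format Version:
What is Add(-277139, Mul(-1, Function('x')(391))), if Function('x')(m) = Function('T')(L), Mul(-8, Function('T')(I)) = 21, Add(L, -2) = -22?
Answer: Rational(-2217091, 8) ≈ -2.7714e+5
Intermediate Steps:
L = -20 (L = Add(2, -22) = -20)
Function('T')(I) = Rational(-21, 8) (Function('T')(I) = Mul(Rational(-1, 8), 21) = Rational(-21, 8))
Function('x')(m) = Rational(-21, 8)
Add(-277139, Mul(-1, Function('x')(391))) = Add(-277139, Mul(-1, Rational(-21, 8))) = Add(-277139, Rational(21, 8)) = Rational(-2217091, 8)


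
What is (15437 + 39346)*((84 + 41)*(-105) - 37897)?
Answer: -2795138226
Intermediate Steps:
(15437 + 39346)*((84 + 41)*(-105) - 37897) = 54783*(125*(-105) - 37897) = 54783*(-13125 - 37897) = 54783*(-51022) = -2795138226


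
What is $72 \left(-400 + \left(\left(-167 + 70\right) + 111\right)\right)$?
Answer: $-27792$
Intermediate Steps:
$72 \left(-400 + \left(\left(-167 + 70\right) + 111\right)\right) = 72 \left(-400 + \left(-97 + 111\right)\right) = 72 \left(-400 + 14\right) = 72 \left(-386\right) = -27792$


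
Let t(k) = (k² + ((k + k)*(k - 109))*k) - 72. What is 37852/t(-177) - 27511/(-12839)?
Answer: 491656398913/229675985109 ≈ 2.1407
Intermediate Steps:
t(k) = -72 + k² + 2*k²*(-109 + k) (t(k) = (k² + ((2*k)*(-109 + k))*k) - 72 = (k² + (2*k*(-109 + k))*k) - 72 = (k² + 2*k²*(-109 + k)) - 72 = -72 + k² + 2*k²*(-109 + k))
37852/t(-177) - 27511/(-12839) = 37852/(-72 - 217*(-177)² + 2*(-177)³) - 27511/(-12839) = 37852/(-72 - 217*31329 + 2*(-5545233)) - 27511*(-1/12839) = 37852/(-72 - 6798393 - 11090466) + 27511/12839 = 37852/(-17888931) + 27511/12839 = 37852*(-1/17888931) + 27511/12839 = -37852/17888931 + 27511/12839 = 491656398913/229675985109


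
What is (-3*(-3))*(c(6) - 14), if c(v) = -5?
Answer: -171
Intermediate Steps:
(-3*(-3))*(c(6) - 14) = (-3*(-3))*(-5 - 14) = 9*(-19) = -171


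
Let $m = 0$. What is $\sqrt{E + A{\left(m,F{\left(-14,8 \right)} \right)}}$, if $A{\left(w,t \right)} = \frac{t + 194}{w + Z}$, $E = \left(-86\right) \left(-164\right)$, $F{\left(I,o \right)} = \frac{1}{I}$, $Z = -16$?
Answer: $\frac{\sqrt{44192134}}{56} \approx 118.71$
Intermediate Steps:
$E = 14104$
$A{\left(w,t \right)} = \frac{194 + t}{-16 + w}$ ($A{\left(w,t \right)} = \frac{t + 194}{w - 16} = \frac{194 + t}{-16 + w}$)
$\sqrt{E + A{\left(m,F{\left(-14,8 \right)} \right)}} = \sqrt{14104 + \frac{194 + \frac{1}{-14}}{-16 + 0}} = \sqrt{14104 + \frac{194 - \frac{1}{14}}{-16}} = \sqrt{14104 - \frac{2715}{224}} = \sqrt{\frac{3156581}{224}} = \frac{\sqrt{44192134}}{56}$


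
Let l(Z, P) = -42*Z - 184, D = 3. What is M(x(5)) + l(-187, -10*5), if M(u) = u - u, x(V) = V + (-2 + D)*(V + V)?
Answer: 7670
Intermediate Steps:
x(V) = 3*V (x(V) = V + (-2 + 3)*(V + V) = V + 1*(2*V) = V + 2*V = 3*V)
l(Z, P) = -184 - 42*Z
M(u) = 0
M(x(5)) + l(-187, -10*5) = 0 + (-184 - 42*(-187)) = 0 + (-184 + 7854) = 0 + 7670 = 7670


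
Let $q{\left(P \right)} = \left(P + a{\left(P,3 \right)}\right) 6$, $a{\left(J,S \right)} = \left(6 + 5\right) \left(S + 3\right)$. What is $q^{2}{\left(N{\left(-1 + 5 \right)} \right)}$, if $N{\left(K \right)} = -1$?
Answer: $152100$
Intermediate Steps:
$a{\left(J,S \right)} = 33 + 11 S$ ($a{\left(J,S \right)} = 11 \left(3 + S\right) = 33 + 11 S$)
$q{\left(P \right)} = 396 + 6 P$ ($q{\left(P \right)} = \left(P + \left(33 + 11 \cdot 3\right)\right) 6 = \left(P + \left(33 + 33\right)\right) 6 = \left(P + 66\right) 6 = \left(66 + P\right) 6 = 396 + 6 P$)
$q^{2}{\left(N{\left(-1 + 5 \right)} \right)} = \left(396 + 6 \left(-1\right)\right)^{2} = \left(396 - 6\right)^{2} = 390^{2} = 152100$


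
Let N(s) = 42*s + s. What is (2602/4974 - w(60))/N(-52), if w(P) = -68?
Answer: -13109/427764 ≈ -0.030645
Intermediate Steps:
N(s) = 43*s
(2602/4974 - w(60))/N(-52) = (2602/4974 - 1*(-68))/((43*(-52))) = (2602*(1/4974) + 68)/(-2236) = (1301/2487 + 68)*(-1/2236) = (170417/2487)*(-1/2236) = -13109/427764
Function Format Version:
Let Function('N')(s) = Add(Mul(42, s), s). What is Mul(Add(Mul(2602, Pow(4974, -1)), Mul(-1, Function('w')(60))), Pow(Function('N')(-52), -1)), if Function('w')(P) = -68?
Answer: Rational(-13109, 427764) ≈ -0.030645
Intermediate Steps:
Function('N')(s) = Mul(43, s)
Mul(Add(Mul(2602, Pow(4974, -1)), Mul(-1, Function('w')(60))), Pow(Function('N')(-52), -1)) = Mul(Add(Mul(2602, Pow(4974, -1)), Mul(-1, -68)), Pow(Mul(43, -52), -1)) = Mul(Add(Mul(2602, Rational(1, 4974)), 68), Pow(-2236, -1)) = Mul(Add(Rational(1301, 2487), 68), Rational(-1, 2236)) = Mul(Rational(170417, 2487), Rational(-1, 2236)) = Rational(-13109, 427764)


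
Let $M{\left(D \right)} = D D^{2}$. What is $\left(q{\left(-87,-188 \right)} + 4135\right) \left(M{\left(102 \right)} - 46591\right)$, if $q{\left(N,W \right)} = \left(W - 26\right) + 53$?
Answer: $4032087958$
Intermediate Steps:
$q{\left(N,W \right)} = 27 + W$ ($q{\left(N,W \right)} = \left(-26 + W\right) + 53 = 27 + W$)
$M{\left(D \right)} = D^{3}$
$\left(q{\left(-87,-188 \right)} + 4135\right) \left(M{\left(102 \right)} - 46591\right) = \left(\left(27 - 188\right) + 4135\right) \left(102^{3} - 46591\right) = \left(-161 + 4135\right) \left(1061208 - 46591\right) = 3974 \cdot 1014617 = 4032087958$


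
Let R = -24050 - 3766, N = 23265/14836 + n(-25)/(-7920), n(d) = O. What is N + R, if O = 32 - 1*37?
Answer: -163411341047/5875056 ≈ -27814.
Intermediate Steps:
O = -5 (O = 32 - 37 = -5)
n(d) = -5
N = 9216649/5875056 (N = 23265/14836 - 5/(-7920) = 23265*(1/14836) - 5*(-1/7920) = 23265/14836 + 1/1584 = 9216649/5875056 ≈ 1.5688)
R = -27816
N + R = 9216649/5875056 - 27816 = -163411341047/5875056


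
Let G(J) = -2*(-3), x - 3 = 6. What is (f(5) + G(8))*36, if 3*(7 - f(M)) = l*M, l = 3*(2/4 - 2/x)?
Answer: 418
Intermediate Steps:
x = 9 (x = 3 + 6 = 9)
G(J) = 6
l = ⅚ (l = 3*(2/4 - 2/9) = 3*(2*(¼) - 2*⅑) = 3*(½ - 2/9) = 3*(5/18) = ⅚ ≈ 0.83333)
f(M) = 7 - 5*M/18
(f(5) + G(8))*36 = ((7 - 5/18*5) + 6)*36 = ((7 - 25/18) + 6)*36 = (101/18 + 6)*36 = (209/18)*36 = 418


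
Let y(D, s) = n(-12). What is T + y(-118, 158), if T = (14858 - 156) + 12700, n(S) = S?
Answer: 27390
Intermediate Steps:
y(D, s) = -12
T = 27402 (T = 14702 + 12700 = 27402)
T + y(-118, 158) = 27402 - 12 = 27390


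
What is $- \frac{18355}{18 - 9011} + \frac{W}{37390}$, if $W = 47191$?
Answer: $\frac{1110682113}{336248270} \approx 3.3032$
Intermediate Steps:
$- \frac{18355}{18 - 9011} + \frac{W}{37390} = - \frac{18355}{18 - 9011} + \frac{47191}{37390} = - \frac{18355}{-8993} + 47191 \cdot \frac{1}{37390} = \left(-18355\right) \left(- \frac{1}{8993}\right) + \frac{47191}{37390} = \frac{18355}{8993} + \frac{47191}{37390} = \frac{1110682113}{336248270}$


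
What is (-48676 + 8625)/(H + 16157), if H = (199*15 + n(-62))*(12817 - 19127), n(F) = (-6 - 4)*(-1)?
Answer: 40051/18882293 ≈ 0.0021211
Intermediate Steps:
n(F) = 10 (n(F) = -10*(-1) = 10)
H = -18898450 (H = (199*15 + 10)*(12817 - 19127) = (2985 + 10)*(-6310) = 2995*(-6310) = -18898450)
(-48676 + 8625)/(H + 16157) = (-48676 + 8625)/(-18898450 + 16157) = -40051/(-18882293) = -40051*(-1/18882293) = 40051/18882293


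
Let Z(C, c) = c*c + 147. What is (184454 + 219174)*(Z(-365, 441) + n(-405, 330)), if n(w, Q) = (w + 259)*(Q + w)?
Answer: 82977036984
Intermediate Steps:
n(w, Q) = (259 + w)*(Q + w)
Z(C, c) = 147 + c² (Z(C, c) = c² + 147 = 147 + c²)
(184454 + 219174)*(Z(-365, 441) + n(-405, 330)) = (184454 + 219174)*((147 + 441²) + ((-405)² + 259*330 + 259*(-405) + 330*(-405))) = 403628*((147 + 194481) + (164025 + 85470 - 104895 - 133650)) = 403628*(194628 + 10950) = 403628*205578 = 82977036984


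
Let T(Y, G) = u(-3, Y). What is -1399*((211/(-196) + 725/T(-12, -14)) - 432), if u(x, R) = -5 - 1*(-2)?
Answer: 555051851/588 ≈ 9.4397e+5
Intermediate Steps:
u(x, R) = -3 (u(x, R) = -5 + 2 = -3)
T(Y, G) = -3
-1399*((211/(-196) + 725/T(-12, -14)) - 432) = -1399*((211/(-196) + 725/(-3)) - 432) = -1399*((211*(-1/196) + 725*(-⅓)) - 432) = -1399*((-211/196 - 725/3) - 432) = -1399*(-142733/588 - 432) = -1399*(-396749/588) = 555051851/588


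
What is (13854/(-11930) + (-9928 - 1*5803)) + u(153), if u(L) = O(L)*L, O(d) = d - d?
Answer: -93842342/5965 ≈ -15732.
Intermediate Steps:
O(d) = 0
u(L) = 0 (u(L) = 0*L = 0)
(13854/(-11930) + (-9928 - 1*5803)) + u(153) = (13854/(-11930) + (-9928 - 1*5803)) + 0 = (13854*(-1/11930) + (-9928 - 5803)) + 0 = (-6927/5965 - 15731) + 0 = -93842342/5965 + 0 = -93842342/5965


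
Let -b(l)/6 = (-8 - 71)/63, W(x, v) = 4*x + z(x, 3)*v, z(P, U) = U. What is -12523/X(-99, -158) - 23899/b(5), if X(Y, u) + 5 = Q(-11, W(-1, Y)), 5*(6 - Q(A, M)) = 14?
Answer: 5376259/1422 ≈ 3780.8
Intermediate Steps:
W(x, v) = 3*v + 4*x (W(x, v) = 4*x + 3*v = 3*v + 4*x)
Q(A, M) = 16/5 (Q(A, M) = 6 - ⅕*14 = 6 - 14/5 = 16/5)
b(l) = 158/21 (b(l) = -6*(-8 - 71)/63 = -(-474)/63 = -6*(-79/63) = 158/21)
X(Y, u) = -9/5 (X(Y, u) = -5 + 16/5 = -9/5)
-12523/X(-99, -158) - 23899/b(5) = -12523/(-9/5) - 23899/158/21 = -12523*(-5/9) - 23899*21/158 = 62615/9 - 501879/158 = 5376259/1422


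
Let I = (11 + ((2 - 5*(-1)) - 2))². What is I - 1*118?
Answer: 138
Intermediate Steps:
I = 256 (I = (11 + ((2 + 5) - 2))² = (11 + (7 - 2))² = (11 + 5)² = 16² = 256)
I - 1*118 = 256 - 1*118 = 256 - 118 = 138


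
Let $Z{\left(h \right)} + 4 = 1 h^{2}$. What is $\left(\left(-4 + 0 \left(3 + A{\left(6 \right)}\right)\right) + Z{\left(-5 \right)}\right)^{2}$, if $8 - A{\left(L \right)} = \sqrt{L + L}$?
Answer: $289$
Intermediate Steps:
$A{\left(L \right)} = 8 - \sqrt{2} \sqrt{L}$ ($A{\left(L \right)} = 8 - \sqrt{L + L} = 8 - \sqrt{2 L} = 8 - \sqrt{2} \sqrt{L}$)
$Z{\left(h \right)} = -4 + h^{2}$ ($Z{\left(h \right)} = -4 + 1 h^{2} = -4 + h^{2}$)
$\left(\left(-4 + 0 \left(3 + A{\left(6 \right)}\right)\right) + Z{\left(-5 \right)}\right)^{2} = \left(\left(-4 + 0 \left(3 + \left(8 - \sqrt{2} \sqrt{6}\right)\right)\right) - \left(4 - \left(-5\right)^{2}\right)\right)^{2} = \left(\left(-4 + 0 \left(3 + \left(8 - 2 \sqrt{3}\right)\right)\right) + \left(-4 + 25\right)\right)^{2} = \left(\left(-4 + 0 \left(11 - 2 \sqrt{3}\right)\right) + 21\right)^{2} = \left(\left(-4 + 0\right) + 21\right)^{2} = \left(-4 + 21\right)^{2} = 17^{2} = 289$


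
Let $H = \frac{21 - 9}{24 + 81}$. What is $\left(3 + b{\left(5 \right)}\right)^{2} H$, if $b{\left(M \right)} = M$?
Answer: $\frac{256}{35} \approx 7.3143$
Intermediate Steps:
$H = \frac{4}{35}$ ($H = \frac{21 - 9}{105} = \left(21 - 9\right) \frac{1}{105} = 12 \cdot \frac{1}{105} = \frac{4}{35} \approx 0.11429$)
$\left(3 + b{\left(5 \right)}\right)^{2} H = \left(3 + 5\right)^{2} \cdot \frac{4}{35} = 8^{2} \cdot \frac{4}{35} = 64 \cdot \frac{4}{35} = \frac{256}{35}$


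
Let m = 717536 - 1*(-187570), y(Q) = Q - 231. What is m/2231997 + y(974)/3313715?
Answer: 1000307234187/2465400646285 ≈ 0.40574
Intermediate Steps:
y(Q) = -231 + Q
m = 905106 (m = 717536 + 187570 = 905106)
m/2231997 + y(974)/3313715 = 905106/2231997 + (-231 + 974)/3313715 = 905106*(1/2231997) + 743*(1/3313715) = 301702/743999 + 743/3313715 = 1000307234187/2465400646285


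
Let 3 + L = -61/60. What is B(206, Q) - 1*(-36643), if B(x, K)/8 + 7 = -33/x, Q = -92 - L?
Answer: 3768329/103 ≈ 36586.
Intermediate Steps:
L = -241/60 (L = -3 - 61/60 = -241/60 ≈ -4.0167)
Q = -5279/60 (Q = -92 - 1*(-241/60) = -92 + 241/60 = -5279/60 ≈ -87.983)
B(x, K) = -56 - 264/x (B(x, K) = -56 + 8*(-33/x) = -56 - 264/x)
B(206, Q) - 1*(-36643) = (-56 - 264/206) - 1*(-36643) = (-56 - 264*1/206) + 36643 = (-56 - 132/103) + 36643 = -5900/103 + 36643 = 3768329/103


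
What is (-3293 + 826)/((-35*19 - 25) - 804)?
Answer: 2467/1494 ≈ 1.6513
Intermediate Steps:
(-3293 + 826)/((-35*19 - 25) - 804) = -2467/((-665 - 25) - 804) = -2467/(-690 - 804) = -2467/(-1494) = -2467*(-1/1494) = 2467/1494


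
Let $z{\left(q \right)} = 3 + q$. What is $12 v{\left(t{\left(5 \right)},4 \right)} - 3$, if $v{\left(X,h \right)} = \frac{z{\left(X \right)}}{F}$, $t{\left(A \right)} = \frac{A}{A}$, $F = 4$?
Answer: $9$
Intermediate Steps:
$t{\left(A \right)} = 1$
$v{\left(X,h \right)} = \frac{3}{4} + \frac{X}{4}$ ($v{\left(X,h \right)} = \frac{3 + X}{4} = \left(3 + X\right) \frac{1}{4} = \frac{3}{4} + \frac{X}{4}$)
$12 v{\left(t{\left(5 \right)},4 \right)} - 3 = 12 \left(\frac{3}{4} + \frac{1}{4} \cdot 1\right) - 3 = 12 \left(\frac{3}{4} + \frac{1}{4}\right) - 3 = 12 \cdot 1 - 3 = 12 - 3 = 9$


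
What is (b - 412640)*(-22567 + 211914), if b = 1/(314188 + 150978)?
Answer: -36344417863259933/465166 ≈ -7.8132e+10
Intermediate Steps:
b = 1/465166 ≈ 2.1498e-6
(b - 412640)*(-22567 + 211914) = (1/465166 - 412640)*(-22567 + 211914) = -191946098239/465166*189347 = -36344417863259933/465166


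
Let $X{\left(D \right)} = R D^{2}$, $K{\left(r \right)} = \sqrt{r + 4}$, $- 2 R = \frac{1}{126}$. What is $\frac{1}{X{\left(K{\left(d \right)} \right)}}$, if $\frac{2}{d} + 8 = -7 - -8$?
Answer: $- \frac{882}{13} \approx -67.846$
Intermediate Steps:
$R = - \frac{1}{252}$ ($R = - \frac{1}{2 \cdot 126} = \left(- \frac{1}{2}\right) \frac{1}{126} = - \frac{1}{252} \approx -0.0039683$)
$d = - \frac{2}{7}$ ($d = \frac{2}{-8 - -1} = \frac{2}{-8 + \left(-7 + 8\right)} = \frac{2}{-8 + 1} = \frac{2}{-7} = 2 \left(- \frac{1}{7}\right) = - \frac{2}{7} \approx -0.28571$)
$K{\left(r \right)} = \sqrt{4 + r}$
$X{\left(D \right)} = - \frac{D^{2}}{252}$
$\frac{1}{X{\left(K{\left(d \right)} \right)}} = \frac{1}{\left(- \frac{1}{252}\right) \left(\sqrt{4 - \frac{2}{7}}\right)^{2}} = \frac{1}{\left(- \frac{1}{252}\right) \left(\sqrt{\frac{26}{7}}\right)^{2}} = \frac{1}{\left(- \frac{1}{252}\right) \left(\frac{\sqrt{182}}{7}\right)^{2}} = \frac{1}{\left(- \frac{1}{252}\right) \frac{26}{7}} = \frac{1}{- \frac{13}{882}} = - \frac{882}{13}$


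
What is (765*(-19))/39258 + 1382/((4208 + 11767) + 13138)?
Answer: -40989211/126990906 ≈ -0.32277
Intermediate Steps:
(765*(-19))/39258 + 1382/((4208 + 11767) + 13138) = -14535*1/39258 + 1382/(15975 + 13138) = -1615/4362 + 1382/29113 = -40989211/126990906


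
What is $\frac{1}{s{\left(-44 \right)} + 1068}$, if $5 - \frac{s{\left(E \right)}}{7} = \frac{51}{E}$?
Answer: $\frac{44}{48889} \approx 0.0009$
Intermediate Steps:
$s{\left(E \right)} = 35 - \frac{357}{E}$ ($s{\left(E \right)} = 35 - 7 \frac{51}{E} = 35 - \frac{357}{E}$)
$\frac{1}{s{\left(-44 \right)} + 1068} = \frac{1}{\left(35 - \frac{357}{-44}\right) + 1068} = \frac{1}{\left(35 - - \frac{357}{44}\right) + 1068} = \frac{1}{\left(35 + \frac{357}{44}\right) + 1068} = \frac{1}{\frac{1897}{44} + 1068} = \frac{1}{\frac{48889}{44}} = \frac{44}{48889}$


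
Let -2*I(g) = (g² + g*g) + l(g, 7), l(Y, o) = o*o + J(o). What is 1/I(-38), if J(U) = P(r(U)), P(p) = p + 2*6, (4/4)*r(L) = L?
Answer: -1/1478 ≈ -0.00067659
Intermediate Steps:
r(L) = L
P(p) = 12 + p (P(p) = p + 12 = 12 + p)
J(U) = 12 + U
l(Y, o) = 12 + o + o² (l(Y, o) = o*o + (12 + o) = o² + (12 + o) = 12 + o + o²)
I(g) = -34 - g² (I(g) = -((g² + g*g) + (12 + 7 + 7²))/2 = -((g² + g²) + (12 + 7 + 49))/2 = -(2*g² + 68)/2 = -(68 + 2*g²)/2 = -34 - g²)
1/I(-38) = 1/(-34 - 1*(-38)²) = 1/(-34 - 1*1444) = 1/(-34 - 1444) = 1/(-1478) = -1/1478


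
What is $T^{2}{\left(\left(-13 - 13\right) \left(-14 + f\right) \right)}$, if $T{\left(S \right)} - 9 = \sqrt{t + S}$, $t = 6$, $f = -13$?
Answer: $789 + 36 \sqrt{177} \approx 1267.9$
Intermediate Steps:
$T{\left(S \right)} = 9 + \sqrt{6 + S}$
$T^{2}{\left(\left(-13 - 13\right) \left(-14 + f\right) \right)} = \left(9 + \sqrt{6 + \left(-13 - 13\right) \left(-14 - 13\right)}\right)^{2} = \left(9 + \sqrt{6 - -702}\right)^{2} = \left(9 + \sqrt{6 + 702}\right)^{2} = \left(9 + \sqrt{708}\right)^{2} = \left(9 + 2 \sqrt{177}\right)^{2}$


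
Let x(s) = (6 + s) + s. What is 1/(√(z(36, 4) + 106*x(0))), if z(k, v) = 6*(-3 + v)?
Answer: √642/642 ≈ 0.039467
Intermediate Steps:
x(s) = 6 + 2*s
z(k, v) = -18 + 6*v
1/(√(z(36, 4) + 106*x(0))) = 1/(√((-18 + 6*4) + 106*(6 + 2*0))) = 1/(√((-18 + 24) + 106*(6 + 0))) = 1/(√(6 + 106*6)) = 1/(√(6 + 636)) = 1/(√642) = √642/642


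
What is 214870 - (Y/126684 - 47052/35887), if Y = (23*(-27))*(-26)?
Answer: 46266493009/215322 ≈ 2.1487e+5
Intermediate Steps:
Y = 16146 (Y = -621*(-26) = 16146)
214870 - (Y/126684 - 47052/35887) = 214870 - (16146/126684 - 47052/35887) = 214870 - (16146*(1/126684) - 47052*1/35887) = 214870 - (13/102 - 47052/35887) = 214870 - 1*(-254869/215322) = 214870 + 254869/215322 = 46266493009/215322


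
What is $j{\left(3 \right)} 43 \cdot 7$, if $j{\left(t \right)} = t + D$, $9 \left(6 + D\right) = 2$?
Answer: $- \frac{7525}{9} \approx -836.11$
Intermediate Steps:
$D = - \frac{52}{9}$ ($D = -6 + \frac{1}{9} \cdot 2 = -6 + \frac{2}{9} = - \frac{52}{9} \approx -5.7778$)
$j{\left(t \right)} = - \frac{52}{9} + t$ ($j{\left(t \right)} = t - \frac{52}{9} = - \frac{52}{9} + t$)
$j{\left(3 \right)} 43 \cdot 7 = \left(- \frac{52}{9} + 3\right) 43 \cdot 7 = \left(- \frac{25}{9}\right) 43 \cdot 7 = \left(- \frac{1075}{9}\right) 7 = - \frac{7525}{9}$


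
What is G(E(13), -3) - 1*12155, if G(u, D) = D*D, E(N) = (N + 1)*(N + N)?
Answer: -12146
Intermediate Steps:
E(N) = 2*N*(1 + N) (E(N) = (1 + N)*(2*N) = 2*N*(1 + N))
G(u, D) = D²
G(E(13), -3) - 1*12155 = (-3)² - 1*12155 = 9 - 12155 = -12146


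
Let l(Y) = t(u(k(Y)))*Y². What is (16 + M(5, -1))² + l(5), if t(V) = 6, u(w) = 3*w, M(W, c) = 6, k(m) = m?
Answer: 634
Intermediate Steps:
l(Y) = 6*Y²
(16 + M(5, -1))² + l(5) = (16 + 6)² + 6*5² = 22² + 6*25 = 484 + 150 = 634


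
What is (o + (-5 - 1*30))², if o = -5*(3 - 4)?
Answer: 900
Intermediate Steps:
o = 5 (o = -5*(-1) = 5)
(o + (-5 - 1*30))² = (5 + (-5 - 1*30))² = (5 + (-5 - 30))² = (5 - 35)² = (-30)² = 900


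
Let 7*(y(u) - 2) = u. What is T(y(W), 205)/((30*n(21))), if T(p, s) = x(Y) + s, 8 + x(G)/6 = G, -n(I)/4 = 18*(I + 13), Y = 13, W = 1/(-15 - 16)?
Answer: -47/14688 ≈ -0.0031999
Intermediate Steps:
W = -1/31 (W = 1/(-31) = -1/31 ≈ -0.032258)
y(u) = 2 + u/7
n(I) = -936 - 72*I (n(I) = -72*(I + 13) = -72*(13 + I) = -4*(234 + 18*I) = -936 - 72*I)
x(G) = -48 + 6*G
T(p, s) = 30 + s (T(p, s) = (-48 + 6*13) + s = (-48 + 78) + s = 30 + s)
T(y(W), 205)/((30*n(21))) = (30 + 205)/((30*(-936 - 72*21))) = 235/((30*(-936 - 1512))) = 235/((30*(-2448))) = 235/(-73440) = 235*(-1/73440) = -47/14688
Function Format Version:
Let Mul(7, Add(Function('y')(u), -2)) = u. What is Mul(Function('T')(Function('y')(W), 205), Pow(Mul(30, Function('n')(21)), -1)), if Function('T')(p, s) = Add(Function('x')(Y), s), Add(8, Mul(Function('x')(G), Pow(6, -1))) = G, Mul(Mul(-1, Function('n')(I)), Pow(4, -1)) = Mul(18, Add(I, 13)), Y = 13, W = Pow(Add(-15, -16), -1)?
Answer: Rational(-47, 14688) ≈ -0.0031999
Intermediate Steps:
W = Rational(-1, 31) (W = Pow(-31, -1) = Rational(-1, 31) ≈ -0.032258)
Function('y')(u) = Add(2, Mul(Rational(1, 7), u))
Function('n')(I) = Add(-936, Mul(-72, I)) (Function('n')(I) = Mul(-4, Mul(18, Add(I, 13))) = Mul(-4, Mul(18, Add(13, I))) = Mul(-4, Add(234, Mul(18, I))) = Add(-936, Mul(-72, I)))
Function('x')(G) = Add(-48, Mul(6, G))
Function('T')(p, s) = Add(30, s) (Function('T')(p, s) = Add(Add(-48, Mul(6, 13)), s) = Add(Add(-48, 78), s) = Add(30, s))
Mul(Function('T')(Function('y')(W), 205), Pow(Mul(30, Function('n')(21)), -1)) = Mul(Add(30, 205), Pow(Mul(30, Add(-936, Mul(-72, 21))), -1)) = Mul(235, Pow(Mul(30, Add(-936, -1512)), -1)) = Mul(235, Pow(Mul(30, -2448), -1)) = Mul(235, Pow(-73440, -1)) = Mul(235, Rational(-1, 73440)) = Rational(-47, 14688)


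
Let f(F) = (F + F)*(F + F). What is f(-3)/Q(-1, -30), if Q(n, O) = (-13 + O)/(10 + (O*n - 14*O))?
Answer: -16560/43 ≈ -385.12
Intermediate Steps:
f(F) = 4*F**2 (f(F) = (2*F)*(2*F) = 4*F**2)
Q(n, O) = (-13 + O)/(10 - 14*O + O*n) (Q(n, O) = (-13 + O)/(10 + (-14*O + O*n)) = (-13 + O)/(10 - 14*O + O*n))
f(-3)/Q(-1, -30) = (4*(-3)**2)/(((-13 - 30)/(10 - 14*(-30) - 30*(-1)))) = (4*9)/((-43/(10 + 420 + 30))) = 36/((-43/460)) = 36/(((1/460)*(-43))) = 36/(-43/460) = 36*(-460/43) = -16560/43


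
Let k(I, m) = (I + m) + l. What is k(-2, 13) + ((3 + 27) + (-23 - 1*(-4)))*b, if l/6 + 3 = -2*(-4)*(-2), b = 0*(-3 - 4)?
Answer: -103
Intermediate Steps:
b = 0 (b = 0*(-7) = 0)
l = -114 (l = -18 + 6*(-2*(-4)*(-2)) = -18 + 6*(8*(-2)) = -18 + 6*(-16) = -18 - 96 = -114)
k(I, m) = -114 + I + m (k(I, m) = (I + m) - 114 = -114 + I + m)
k(-2, 13) + ((3 + 27) + (-23 - 1*(-4)))*b = (-114 - 2 + 13) + ((3 + 27) + (-23 - 1*(-4)))*0 = -103 + (30 + (-23 + 4))*0 = -103 + (30 - 19)*0 = -103 + 11*0 = -103 + 0 = -103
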